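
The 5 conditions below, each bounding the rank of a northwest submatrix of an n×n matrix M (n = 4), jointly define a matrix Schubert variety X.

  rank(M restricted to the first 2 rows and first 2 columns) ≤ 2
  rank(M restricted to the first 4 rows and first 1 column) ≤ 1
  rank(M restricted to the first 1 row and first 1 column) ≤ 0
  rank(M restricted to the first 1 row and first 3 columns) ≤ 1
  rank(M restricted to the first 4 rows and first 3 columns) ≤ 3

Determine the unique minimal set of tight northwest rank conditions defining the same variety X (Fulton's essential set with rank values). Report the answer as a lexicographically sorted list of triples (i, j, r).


Computing R[i][j] = min implied NW-rank bound (n=4, 5 conditions):

  i=1: 0 1 1 1
  i=2: 1 2 2 2
  i=3: 1 2 3 3
  i=4: 1 2 3 4

hence w(1..4) = (2, 1, 3, 4).

|D(w)|=1, |Ess(w)|=1:

[(1, 1, 0)]


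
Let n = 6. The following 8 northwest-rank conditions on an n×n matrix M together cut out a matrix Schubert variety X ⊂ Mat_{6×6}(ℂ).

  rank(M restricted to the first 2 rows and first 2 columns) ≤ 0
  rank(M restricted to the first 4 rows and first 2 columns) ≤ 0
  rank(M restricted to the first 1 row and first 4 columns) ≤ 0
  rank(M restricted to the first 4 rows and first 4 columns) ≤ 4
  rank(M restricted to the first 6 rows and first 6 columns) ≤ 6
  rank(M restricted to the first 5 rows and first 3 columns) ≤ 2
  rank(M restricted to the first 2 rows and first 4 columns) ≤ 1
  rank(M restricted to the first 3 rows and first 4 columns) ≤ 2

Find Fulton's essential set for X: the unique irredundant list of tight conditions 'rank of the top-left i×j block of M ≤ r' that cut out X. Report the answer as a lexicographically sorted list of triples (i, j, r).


Computing R[i][j] = min implied NW-rank bound (n=6, 8 conditions):

  row 1: 0 0 0 0 1 1
  row 2: 0 0 1 1 2 2
  row 3: 0 0 1 2 3 3
  row 4: 0 0 1 2 3 4
  row 5: 1 1 2 3 4 5
  row 6: 1 2 3 4 5 6

the unique w with this rank table is (5, 3, 4, 6, 1, 2).

D(w) has 10 cells with 2 SE-corners; essential set:

[(1, 4, 0), (4, 2, 0)]


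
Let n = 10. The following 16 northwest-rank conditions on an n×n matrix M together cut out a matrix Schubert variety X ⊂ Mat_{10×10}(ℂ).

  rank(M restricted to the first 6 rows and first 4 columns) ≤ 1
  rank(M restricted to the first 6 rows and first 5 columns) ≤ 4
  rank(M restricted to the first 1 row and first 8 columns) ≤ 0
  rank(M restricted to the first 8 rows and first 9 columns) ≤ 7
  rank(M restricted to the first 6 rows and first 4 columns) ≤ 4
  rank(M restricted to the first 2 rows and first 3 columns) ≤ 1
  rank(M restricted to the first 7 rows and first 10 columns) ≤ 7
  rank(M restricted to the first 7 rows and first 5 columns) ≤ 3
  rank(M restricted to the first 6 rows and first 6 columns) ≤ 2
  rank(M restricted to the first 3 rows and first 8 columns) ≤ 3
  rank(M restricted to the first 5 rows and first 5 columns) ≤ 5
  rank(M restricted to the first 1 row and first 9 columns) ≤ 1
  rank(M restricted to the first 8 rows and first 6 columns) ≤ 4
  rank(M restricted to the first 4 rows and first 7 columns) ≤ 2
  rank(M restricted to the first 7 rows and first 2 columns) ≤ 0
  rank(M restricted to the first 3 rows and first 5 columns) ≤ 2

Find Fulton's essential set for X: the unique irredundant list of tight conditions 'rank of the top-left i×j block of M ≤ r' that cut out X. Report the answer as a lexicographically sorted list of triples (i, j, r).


The tightest implied rank at each (i,j), from the 16 conditions:

  i=1: 0, 0, 0, 0, 0, 0, 0, 0, 1, 1
  i=2: 0, 0, 1, 1, 1, 1, 1, 1, 2, 2
  i=3: 0, 0, 1, 1, 2, 2, 2, 2, 3, 3
  i=4: 0, 0, 1, 1, 2, 2, 2, 3, 4, 4
  i=5: 0, 0, 1, 1, 2, 2, 3, 4, 5, 5
  i=6: 0, 0, 1, 1, 2, 2, 3, 4, 5, 6
  i=7: 0, 0, 1, 2, 3, 3, 4, 5, 6, 7
  i=8: 1, 1, 2, 3, 4, 4, 5, 6, 7, 8
  i=9: 1, 2, 3, 4, 5, 5, 6, 7, 8, 9
  i=10: 1, 2, 3, 4, 5, 6, 7, 8, 9, 10

giving w = (9, 3, 5, 8, 7, 10, 4, 1, 2, 6) via Δ²R.

Fulton essential set (5 of the 28 Rothe cells):

[(1, 8, 0), (4, 7, 2), (6, 4, 1), (6, 6, 2), (7, 2, 0)]


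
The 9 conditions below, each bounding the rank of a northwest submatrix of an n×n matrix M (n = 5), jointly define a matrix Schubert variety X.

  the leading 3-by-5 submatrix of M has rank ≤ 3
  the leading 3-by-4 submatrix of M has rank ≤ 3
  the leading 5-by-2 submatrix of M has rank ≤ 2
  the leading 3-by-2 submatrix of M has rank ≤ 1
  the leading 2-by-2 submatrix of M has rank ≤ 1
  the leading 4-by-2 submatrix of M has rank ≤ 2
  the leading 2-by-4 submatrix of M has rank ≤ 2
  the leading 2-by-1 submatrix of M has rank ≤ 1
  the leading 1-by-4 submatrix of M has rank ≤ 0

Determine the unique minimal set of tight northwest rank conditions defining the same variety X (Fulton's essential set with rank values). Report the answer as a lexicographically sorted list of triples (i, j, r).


Recovering R(i,j) via the rank-extension bound from the 9 conditions:

  i=1: 0 | 0 | 0 | 0 | 1
  i=2: 1 | 1 | 1 | 1 | 2
  i=3: 1 | 1 | 2 | 2 | 3
  i=4: 1 | 2 | 3 | 3 | 4
  i=5: 1 | 2 | 3 | 4 | 5

the unique w with this rank table is (5, 1, 3, 2, 4).

D(w) has 5 cells with 2 SE-corners; essential set:

[(1, 4, 0), (3, 2, 1)]


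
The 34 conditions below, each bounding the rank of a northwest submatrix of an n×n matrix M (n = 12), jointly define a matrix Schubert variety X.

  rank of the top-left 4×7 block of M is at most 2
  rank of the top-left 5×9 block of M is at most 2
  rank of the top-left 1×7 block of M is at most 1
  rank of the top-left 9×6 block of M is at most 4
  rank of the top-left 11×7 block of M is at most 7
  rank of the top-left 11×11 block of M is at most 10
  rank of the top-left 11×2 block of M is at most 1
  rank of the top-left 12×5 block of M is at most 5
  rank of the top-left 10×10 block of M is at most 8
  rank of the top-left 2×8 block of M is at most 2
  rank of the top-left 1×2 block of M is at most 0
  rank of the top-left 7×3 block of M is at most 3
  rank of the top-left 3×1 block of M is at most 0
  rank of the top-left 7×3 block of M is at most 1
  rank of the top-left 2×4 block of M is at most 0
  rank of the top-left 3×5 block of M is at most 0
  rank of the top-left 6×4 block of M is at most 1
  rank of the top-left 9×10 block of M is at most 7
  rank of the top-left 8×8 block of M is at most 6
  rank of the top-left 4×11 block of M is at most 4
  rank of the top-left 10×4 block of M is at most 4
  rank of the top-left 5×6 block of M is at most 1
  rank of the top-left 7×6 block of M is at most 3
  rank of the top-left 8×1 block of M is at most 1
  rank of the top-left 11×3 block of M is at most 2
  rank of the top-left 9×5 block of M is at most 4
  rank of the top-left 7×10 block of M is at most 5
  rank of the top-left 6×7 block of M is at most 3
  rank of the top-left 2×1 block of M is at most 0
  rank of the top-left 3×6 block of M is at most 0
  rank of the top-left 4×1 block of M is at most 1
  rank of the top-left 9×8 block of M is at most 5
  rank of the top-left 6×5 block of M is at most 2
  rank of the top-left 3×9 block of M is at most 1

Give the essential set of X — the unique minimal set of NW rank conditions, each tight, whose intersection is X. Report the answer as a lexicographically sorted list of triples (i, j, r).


Computing R[i][j] = min implied NW-rank bound (n=12, 34 conditions):

  row 1: 0 | 0 | 0 | 0 | 0 | 0 | 1 | 1 | 1 | 1 | 1 | 1
  row 2: 0 | 0 | 0 | 0 | 0 | 0 | 1 | 1 | 1 | 2 | 2 | 2
  row 3: 0 | 0 | 0 | 0 | 0 | 0 | 1 | 1 | 1 | 2 | 3 | 3
  row 4: 1 | 1 | 1 | 1 | 1 | 1 | 2 | 2 | 2 | 3 | 4 | 4
  row 5: 1 | 1 | 1 | 1 | 1 | 1 | 2 | 2 | 2 | 3 | 4 | 5
  row 6: 1 | 1 | 1 | 1 | 2 | 2 | 3 | 3 | 3 | 4 | 5 | 6
  row 7: 1 | 1 | 1 | 2 | 3 | 3 | 4 | 4 | 4 | 5 | 6 | 7
  row 8: 1 | 1 | 2 | 3 | 4 | 4 | 5 | 5 | 5 | 6 | 7 | 8
  row 9: 1 | 1 | 2 | 3 | 4 | 4 | 5 | 5 | 6 | 7 | 8 | 9
  row 10: 1 | 1 | 2 | 3 | 4 | 5 | 6 | 6 | 7 | 8 | 9 | 10
  row 11: 1 | 1 | 2 | 3 | 4 | 5 | 6 | 7 | 8 | 9 | 10 | 11
  row 12: 1 | 2 | 3 | 4 | 5 | 6 | 7 | 8 | 9 | 10 | 11 | 12

giving w = (7, 10, 11, 1, 12, 5, 4, 3, 9, 6, 8, 2) via Δ²R.

D(w) has 40 cells with 9 SE-corners; essential set:

[(3, 6, 0), (3, 9, 1), (5, 6, 1), (5, 9, 2), (6, 4, 1), (7, 3, 1), (9, 6, 4), (9, 8, 5), (11, 2, 1)]


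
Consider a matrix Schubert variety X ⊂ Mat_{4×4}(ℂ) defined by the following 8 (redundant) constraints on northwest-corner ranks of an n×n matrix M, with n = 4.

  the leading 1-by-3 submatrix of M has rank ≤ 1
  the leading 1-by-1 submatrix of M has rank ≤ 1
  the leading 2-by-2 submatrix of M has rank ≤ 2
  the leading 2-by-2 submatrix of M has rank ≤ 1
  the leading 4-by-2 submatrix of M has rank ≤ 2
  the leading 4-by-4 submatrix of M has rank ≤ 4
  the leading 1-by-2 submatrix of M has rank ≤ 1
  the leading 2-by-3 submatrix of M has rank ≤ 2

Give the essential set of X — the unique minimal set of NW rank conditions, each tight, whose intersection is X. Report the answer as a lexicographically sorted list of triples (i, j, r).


Computing R[i][j] = min implied NW-rank bound (n=4, 8 conditions):

  row 1: 1, 1, 1, 1
  row 2: 1, 1, 2, 2
  row 3: 1, 2, 3, 3
  row 4: 1, 2, 3, 4

the unique w with this rank table is (1, 3, 2, 4).

Rothe diagram D(w) (1 cell), 1 SE-corner (essential condition):

[(2, 2, 1)]


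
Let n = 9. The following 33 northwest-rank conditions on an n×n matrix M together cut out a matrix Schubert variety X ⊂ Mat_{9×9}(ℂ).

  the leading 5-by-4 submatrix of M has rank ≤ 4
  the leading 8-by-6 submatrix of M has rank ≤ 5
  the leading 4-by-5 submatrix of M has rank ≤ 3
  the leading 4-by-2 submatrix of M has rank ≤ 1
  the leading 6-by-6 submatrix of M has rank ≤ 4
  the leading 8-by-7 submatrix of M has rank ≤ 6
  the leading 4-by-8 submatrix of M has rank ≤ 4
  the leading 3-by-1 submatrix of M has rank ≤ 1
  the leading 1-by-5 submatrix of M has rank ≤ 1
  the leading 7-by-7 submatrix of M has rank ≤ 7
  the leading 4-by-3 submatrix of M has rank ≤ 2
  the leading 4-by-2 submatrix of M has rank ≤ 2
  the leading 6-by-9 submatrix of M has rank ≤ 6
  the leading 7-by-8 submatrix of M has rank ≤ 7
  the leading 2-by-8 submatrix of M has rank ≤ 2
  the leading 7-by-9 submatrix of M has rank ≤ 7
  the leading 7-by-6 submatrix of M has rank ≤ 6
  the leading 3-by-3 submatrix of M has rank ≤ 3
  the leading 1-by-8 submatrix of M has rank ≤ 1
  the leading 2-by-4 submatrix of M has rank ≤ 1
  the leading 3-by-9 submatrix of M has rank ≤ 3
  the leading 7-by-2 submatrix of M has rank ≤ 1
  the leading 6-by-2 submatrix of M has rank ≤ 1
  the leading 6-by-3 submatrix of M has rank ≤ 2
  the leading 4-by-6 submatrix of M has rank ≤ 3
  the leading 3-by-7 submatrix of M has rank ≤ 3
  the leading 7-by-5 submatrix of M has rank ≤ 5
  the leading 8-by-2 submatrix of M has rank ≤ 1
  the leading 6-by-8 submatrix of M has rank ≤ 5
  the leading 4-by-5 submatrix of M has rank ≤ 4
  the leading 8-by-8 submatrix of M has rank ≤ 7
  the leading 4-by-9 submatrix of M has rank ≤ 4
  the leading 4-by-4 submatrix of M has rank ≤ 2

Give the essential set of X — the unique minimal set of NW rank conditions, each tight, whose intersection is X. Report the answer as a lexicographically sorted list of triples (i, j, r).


The tightest implied rank at each (i,j), from the 33 conditions:

  R[1]: 1, 1, 1, 1, 1, 1, 1, 1, 1
  R[2]: 1, 1, 1, 1, 2, 2, 2, 2, 2
  R[3]: 1, 1, 2, 2, 3, 3, 3, 3, 3
  R[4]: 1, 1, 2, 2, 3, 3, 4, 4, 4
  R[5]: 1, 1, 2, 3, 4, 4, 5, 5, 5
  R[6]: 1, 1, 2, 3, 4, 4, 5, 5, 6
  R[7]: 1, 1, 2, 3, 4, 5, 6, 6, 7
  R[8]: 1, 1, 2, 3, 4, 5, 6, 7, 8
  R[9]: 1, 2, 3, 4, 5, 6, 7, 8, 9

giving w = (1, 5, 3, 7, 4, 9, 6, 8, 2) via Δ²R.

|D(w)|=13, |Ess(w)|=6:

[(2, 4, 1), (4, 4, 2), (4, 6, 3), (6, 6, 4), (6, 8, 5), (8, 2, 1)]


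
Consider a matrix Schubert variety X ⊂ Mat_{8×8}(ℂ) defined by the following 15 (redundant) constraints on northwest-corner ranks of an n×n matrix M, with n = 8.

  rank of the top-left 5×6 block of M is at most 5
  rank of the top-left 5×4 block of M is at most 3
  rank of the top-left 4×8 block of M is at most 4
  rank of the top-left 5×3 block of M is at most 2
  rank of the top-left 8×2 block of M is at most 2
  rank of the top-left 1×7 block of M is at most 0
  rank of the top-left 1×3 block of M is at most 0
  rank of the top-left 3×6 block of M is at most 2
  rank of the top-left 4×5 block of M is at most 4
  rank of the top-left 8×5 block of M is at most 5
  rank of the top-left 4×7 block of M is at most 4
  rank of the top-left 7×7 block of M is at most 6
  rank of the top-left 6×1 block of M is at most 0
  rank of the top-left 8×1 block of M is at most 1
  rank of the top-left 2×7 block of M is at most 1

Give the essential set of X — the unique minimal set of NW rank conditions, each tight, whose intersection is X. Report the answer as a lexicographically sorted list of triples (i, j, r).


Recovering R(i,j) via the rank-extension bound from the 15 conditions:

  R[1]: 0 0 0 0 0 0 0 1
  R[2]: 0 1 1 1 1 1 1 2
  R[3]: 0 1 2 2 2 2 2 3
  R[4]: 0 1 2 3 3 3 3 4
  R[5]: 0 1 2 3 4 4 4 5
  R[6]: 0 1 2 3 4 5 5 6
  R[7]: 1 2 3 4 5 6 6 7
  R[8]: 1 2 3 4 5 6 7 8

so w = (8, 2, 3, 4, 5, 6, 1, 7).

|D(w)|=12, |Ess(w)|=2:

[(1, 7, 0), (6, 1, 0)]


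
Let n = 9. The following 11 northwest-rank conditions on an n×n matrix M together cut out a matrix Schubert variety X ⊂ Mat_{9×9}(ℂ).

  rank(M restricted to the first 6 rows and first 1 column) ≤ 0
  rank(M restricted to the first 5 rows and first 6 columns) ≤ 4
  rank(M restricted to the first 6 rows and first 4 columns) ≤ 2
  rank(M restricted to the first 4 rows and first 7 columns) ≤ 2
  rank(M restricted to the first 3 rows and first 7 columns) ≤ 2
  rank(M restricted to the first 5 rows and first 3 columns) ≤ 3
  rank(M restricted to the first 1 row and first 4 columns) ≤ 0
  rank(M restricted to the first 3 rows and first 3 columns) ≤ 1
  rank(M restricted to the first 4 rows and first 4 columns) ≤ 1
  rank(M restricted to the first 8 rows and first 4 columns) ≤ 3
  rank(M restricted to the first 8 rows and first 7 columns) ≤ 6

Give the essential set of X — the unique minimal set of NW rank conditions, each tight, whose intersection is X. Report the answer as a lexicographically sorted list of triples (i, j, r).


Propagating the 11 rank bounds to every northwest block:

  R[1]: 0  0  0  0  1  1  1  1  1
  R[2]: 0  1  1  1  2  2  2  2  2
  R[3]: 0  1  1  1  2  2  2  3  3
  R[4]: 0  1  1  1  2  2  2  3  4
  R[5]: 0  1  2  2  3  3  3  4  5
  R[6]: 0  1  2  2  3  4  4  5  6
  R[7]: 1  2  3  3  4  5  5  6  7
  R[8]: 1  2  3  3  4  5  6  7  8
  R[9]: 1  2  3  4  5  6  7  8  9

the unique w with this rank table is (5, 2, 8, 9, 3, 6, 1, 7, 4).

Rothe diagram D(w) (19 cells), 6 SE-corners (essential conditions):

[(1, 4, 0), (4, 4, 1), (4, 7, 2), (6, 1, 0), (6, 4, 2), (8, 4, 3)]


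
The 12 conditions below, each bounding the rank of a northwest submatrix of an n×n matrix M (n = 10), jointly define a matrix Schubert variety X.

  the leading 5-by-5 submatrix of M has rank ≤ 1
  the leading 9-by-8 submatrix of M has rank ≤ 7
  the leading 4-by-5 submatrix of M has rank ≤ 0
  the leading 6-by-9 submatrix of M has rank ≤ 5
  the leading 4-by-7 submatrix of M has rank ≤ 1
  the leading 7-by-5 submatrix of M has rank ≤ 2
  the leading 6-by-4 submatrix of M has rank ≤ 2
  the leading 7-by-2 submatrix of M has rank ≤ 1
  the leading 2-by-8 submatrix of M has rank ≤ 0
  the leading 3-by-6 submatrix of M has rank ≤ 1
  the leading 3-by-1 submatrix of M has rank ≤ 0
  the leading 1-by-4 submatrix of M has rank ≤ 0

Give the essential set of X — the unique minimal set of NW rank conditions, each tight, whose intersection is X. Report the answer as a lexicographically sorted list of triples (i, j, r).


The tightest implied rank at each (i,j), from the 12 conditions:

  i=1: 0 | 0 | 0 | 0 | 0 | 0 | 0 | 0 | 1 | 1
  i=2: 0 | 0 | 0 | 0 | 0 | 0 | 0 | 0 | 1 | 2
  i=3: 0 | 0 | 0 | 0 | 0 | 1 | 1 | 1 | 2 | 3
  i=4: 0 | 0 | 0 | 0 | 0 | 1 | 1 | 2 | 3 | 4
  i=5: 1 | 1 | 1 | 1 | 1 | 2 | 2 | 3 | 4 | 5
  i=6: 1 | 1 | 2 | 2 | 2 | 3 | 3 | 4 | 5 | 6
  i=7: 1 | 1 | 2 | 2 | 2 | 3 | 4 | 5 | 6 | 7
  i=8: 1 | 2 | 3 | 3 | 3 | 4 | 5 | 6 | 7 | 8
  i=9: 1 | 2 | 3 | 4 | 4 | 5 | 6 | 7 | 8 | 9
  i=10: 1 | 2 | 3 | 4 | 5 | 6 | 7 | 8 | 9 | 10

second differences of R give the permutation w = (9, 10, 6, 8, 1, 3, 7, 2, 4, 5).

|D(w)|=31, |Ess(w)|=5:

[(2, 8, 0), (4, 5, 0), (4, 7, 1), (7, 2, 1), (7, 5, 2)]


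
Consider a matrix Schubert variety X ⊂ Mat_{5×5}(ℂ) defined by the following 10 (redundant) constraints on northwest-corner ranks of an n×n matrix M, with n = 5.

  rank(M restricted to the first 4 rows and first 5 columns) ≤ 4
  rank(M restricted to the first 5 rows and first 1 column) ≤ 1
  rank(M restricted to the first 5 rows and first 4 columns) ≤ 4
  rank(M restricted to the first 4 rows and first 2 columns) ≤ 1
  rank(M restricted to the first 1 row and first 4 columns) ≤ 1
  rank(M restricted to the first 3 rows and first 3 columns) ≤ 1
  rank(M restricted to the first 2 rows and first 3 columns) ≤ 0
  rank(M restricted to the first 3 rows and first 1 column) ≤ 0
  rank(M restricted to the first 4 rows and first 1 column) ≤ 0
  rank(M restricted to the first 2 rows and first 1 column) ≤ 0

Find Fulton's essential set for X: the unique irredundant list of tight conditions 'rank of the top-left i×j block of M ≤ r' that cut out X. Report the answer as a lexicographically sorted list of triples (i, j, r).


Propagating the 10 rank bounds to every northwest block:

  0 | 0 | 0 | 1 | 1
  0 | 0 | 0 | 1 | 2
  0 | 1 | 1 | 2 | 3
  0 | 1 | 2 | 3 | 4
  1 | 2 | 3 | 4 | 5

giving w = (4, 5, 2, 3, 1) via Δ²R.

D(w) has 8 cells with 2 SE-corners; essential set:

[(2, 3, 0), (4, 1, 0)]


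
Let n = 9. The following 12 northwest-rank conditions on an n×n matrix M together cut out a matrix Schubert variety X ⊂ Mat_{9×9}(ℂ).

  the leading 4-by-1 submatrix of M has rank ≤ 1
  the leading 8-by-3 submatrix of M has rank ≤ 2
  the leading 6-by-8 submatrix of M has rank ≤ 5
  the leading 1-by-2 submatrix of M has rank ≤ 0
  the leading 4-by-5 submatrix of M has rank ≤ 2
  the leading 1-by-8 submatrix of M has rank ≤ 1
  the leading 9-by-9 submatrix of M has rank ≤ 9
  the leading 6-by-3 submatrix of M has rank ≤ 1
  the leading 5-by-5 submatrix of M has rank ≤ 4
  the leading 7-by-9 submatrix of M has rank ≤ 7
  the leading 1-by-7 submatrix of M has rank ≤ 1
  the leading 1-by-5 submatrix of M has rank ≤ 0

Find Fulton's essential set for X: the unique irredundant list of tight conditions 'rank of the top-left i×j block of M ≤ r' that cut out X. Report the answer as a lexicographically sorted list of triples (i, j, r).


Propagating the 12 rank bounds to every northwest block:

  row 1: 0, 0, 0, 0, 0, 1, 1, 1, 1
  row 2: 1, 1, 1, 1, 1, 2, 2, 2, 2
  row 3: 1, 1, 1, 2, 2, 3, 3, 3, 3
  row 4: 1, 1, 1, 2, 2, 3, 4, 4, 4
  row 5: 1, 1, 1, 2, 3, 4, 5, 5, 5
  row 6: 1, 1, 1, 2, 3, 4, 5, 5, 6
  row 7: 1, 2, 2, 3, 4, 5, 6, 6, 7
  row 8: 1, 2, 2, 3, 4, 5, 6, 7, 8
  row 9: 1, 2, 3, 4, 5, 6, 7, 8, 9

giving w = (6, 1, 4, 7, 5, 9, 2, 8, 3) via Δ²R.

Fulton essential set (5 of the 16 Rothe cells):

[(1, 5, 0), (4, 5, 2), (6, 3, 1), (6, 8, 5), (8, 3, 2)]


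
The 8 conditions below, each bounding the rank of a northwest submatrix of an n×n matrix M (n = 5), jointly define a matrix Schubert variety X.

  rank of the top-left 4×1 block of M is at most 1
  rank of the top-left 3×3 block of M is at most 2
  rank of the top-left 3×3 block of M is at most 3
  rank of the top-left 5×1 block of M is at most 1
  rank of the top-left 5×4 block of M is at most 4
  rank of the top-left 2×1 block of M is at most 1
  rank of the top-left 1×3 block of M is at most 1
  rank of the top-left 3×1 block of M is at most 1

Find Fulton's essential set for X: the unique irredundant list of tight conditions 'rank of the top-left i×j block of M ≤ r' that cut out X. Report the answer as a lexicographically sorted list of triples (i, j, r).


The tightest implied rank at each (i,j), from the 8 conditions:

  1 | 1 | 1 | 1 | 1
  1 | 2 | 2 | 2 | 2
  1 | 2 | 2 | 3 | 3
  1 | 2 | 3 | 4 | 4
  1 | 2 | 3 | 4 | 5

the unique w with this rank table is (1, 2, 4, 3, 5).

D(w) has 1 cell with 1 SE-corner; essential set:

[(3, 3, 2)]


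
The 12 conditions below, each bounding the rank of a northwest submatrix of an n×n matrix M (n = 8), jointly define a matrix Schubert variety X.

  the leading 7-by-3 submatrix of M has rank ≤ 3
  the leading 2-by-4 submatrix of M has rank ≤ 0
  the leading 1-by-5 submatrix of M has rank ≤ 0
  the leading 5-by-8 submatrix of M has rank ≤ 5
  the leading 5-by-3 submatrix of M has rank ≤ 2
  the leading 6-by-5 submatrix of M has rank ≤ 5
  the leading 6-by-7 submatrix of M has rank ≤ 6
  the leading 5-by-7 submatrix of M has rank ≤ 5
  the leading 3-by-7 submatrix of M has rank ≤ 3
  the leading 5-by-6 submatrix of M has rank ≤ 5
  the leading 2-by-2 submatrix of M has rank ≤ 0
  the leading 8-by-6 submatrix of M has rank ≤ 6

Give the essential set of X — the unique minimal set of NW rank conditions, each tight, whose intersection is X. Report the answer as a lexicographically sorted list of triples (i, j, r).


Rank table r_w(8×8) implied by the 12 constraints:

  row 1: 0  0  0  0  0  1  1  1
  row 2: 0  0  0  0  1  2  2  2
  row 3: 1  1  1  1  2  3  3  3
  row 4: 1  2  2  2  3  4  4  4
  row 5: 1  2  2  3  4  5  5  5
  row 6: 1  2  3  4  5  6  6  6
  row 7: 1  2  3  4  5  6  7  7
  row 8: 1  2  3  4  5  6  7  8

the unique w with this rank table is (6, 5, 1, 2, 4, 3, 7, 8).

D(w) has 10 cells with 3 SE-corners; essential set:

[(1, 5, 0), (2, 4, 0), (5, 3, 2)]


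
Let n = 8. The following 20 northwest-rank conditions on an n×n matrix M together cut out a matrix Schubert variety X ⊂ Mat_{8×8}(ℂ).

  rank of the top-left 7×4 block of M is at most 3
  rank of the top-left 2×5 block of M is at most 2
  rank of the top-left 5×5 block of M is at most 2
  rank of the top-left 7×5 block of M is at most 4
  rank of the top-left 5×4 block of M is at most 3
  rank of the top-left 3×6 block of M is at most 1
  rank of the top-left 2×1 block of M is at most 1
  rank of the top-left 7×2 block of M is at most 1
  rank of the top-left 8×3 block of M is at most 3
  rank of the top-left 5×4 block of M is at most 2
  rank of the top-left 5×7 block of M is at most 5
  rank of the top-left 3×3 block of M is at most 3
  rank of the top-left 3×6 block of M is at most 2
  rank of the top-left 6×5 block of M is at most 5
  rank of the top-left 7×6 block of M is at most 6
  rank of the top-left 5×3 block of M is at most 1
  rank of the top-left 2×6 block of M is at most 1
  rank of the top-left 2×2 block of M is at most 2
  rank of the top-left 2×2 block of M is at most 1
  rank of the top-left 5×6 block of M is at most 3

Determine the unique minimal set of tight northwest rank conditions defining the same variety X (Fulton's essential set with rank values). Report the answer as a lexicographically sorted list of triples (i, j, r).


Reconstructing r_w from the 20 given conditions:

  1 | 1 | 1 | 1 | 1 | 1 | 1 | 1
  1 | 1 | 1 | 1 | 1 | 1 | 2 | 2
  1 | 1 | 1 | 1 | 1 | 1 | 2 | 3
  1 | 1 | 1 | 2 | 2 | 2 | 3 | 4
  1 | 1 | 1 | 2 | 2 | 3 | 4 | 5
  1 | 1 | 2 | 3 | 3 | 4 | 5 | 6
  1 | 1 | 2 | 3 | 4 | 5 | 6 | 7
  1 | 2 | 3 | 4 | 5 | 6 | 7 | 8

reading off 1-entries of Δ²R: w = (1, 7, 8, 4, 6, 3, 5, 2).

D(w) has 17 cells with 4 SE-corners; essential set:

[(3, 6, 1), (5, 3, 1), (5, 5, 2), (7, 2, 1)]


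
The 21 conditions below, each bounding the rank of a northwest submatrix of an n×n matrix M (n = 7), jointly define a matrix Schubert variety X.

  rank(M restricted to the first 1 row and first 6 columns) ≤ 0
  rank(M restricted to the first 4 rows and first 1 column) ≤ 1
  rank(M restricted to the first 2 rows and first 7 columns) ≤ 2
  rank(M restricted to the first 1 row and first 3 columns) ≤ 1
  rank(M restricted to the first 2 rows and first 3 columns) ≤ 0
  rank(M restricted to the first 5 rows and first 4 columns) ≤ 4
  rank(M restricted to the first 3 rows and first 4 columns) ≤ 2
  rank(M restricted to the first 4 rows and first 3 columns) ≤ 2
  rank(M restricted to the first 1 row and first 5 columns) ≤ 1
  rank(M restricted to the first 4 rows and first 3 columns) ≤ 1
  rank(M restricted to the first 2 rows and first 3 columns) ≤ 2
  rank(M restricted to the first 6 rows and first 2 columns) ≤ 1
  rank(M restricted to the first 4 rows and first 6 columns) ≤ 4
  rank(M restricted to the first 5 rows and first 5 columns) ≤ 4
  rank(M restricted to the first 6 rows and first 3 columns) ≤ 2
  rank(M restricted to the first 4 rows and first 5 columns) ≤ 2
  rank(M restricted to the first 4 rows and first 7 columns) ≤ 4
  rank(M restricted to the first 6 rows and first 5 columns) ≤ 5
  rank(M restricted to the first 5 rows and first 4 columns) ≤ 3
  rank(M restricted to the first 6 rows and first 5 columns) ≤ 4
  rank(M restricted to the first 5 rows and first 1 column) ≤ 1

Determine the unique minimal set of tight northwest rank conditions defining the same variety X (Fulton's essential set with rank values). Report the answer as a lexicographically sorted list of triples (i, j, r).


Reconstructing r_w from the 21 given conditions:

  i=1: 0 0 0 0 0 0 1
  i=2: 0 0 0 1 1 1 2
  i=3: 1 1 1 2 2 2 3
  i=4: 1 1 1 2 2 3 4
  i=5: 1 1 2 3 3 4 5
  i=6: 1 1 2 3 4 5 6
  i=7: 1 2 3 4 5 6 7

hence w(1..7) = (7, 4, 1, 6, 3, 5, 2).

Rothe diagram D(w) (14 cells), 5 SE-corners (essential conditions):

[(1, 6, 0), (2, 3, 0), (4, 3, 1), (4, 5, 2), (6, 2, 1)]


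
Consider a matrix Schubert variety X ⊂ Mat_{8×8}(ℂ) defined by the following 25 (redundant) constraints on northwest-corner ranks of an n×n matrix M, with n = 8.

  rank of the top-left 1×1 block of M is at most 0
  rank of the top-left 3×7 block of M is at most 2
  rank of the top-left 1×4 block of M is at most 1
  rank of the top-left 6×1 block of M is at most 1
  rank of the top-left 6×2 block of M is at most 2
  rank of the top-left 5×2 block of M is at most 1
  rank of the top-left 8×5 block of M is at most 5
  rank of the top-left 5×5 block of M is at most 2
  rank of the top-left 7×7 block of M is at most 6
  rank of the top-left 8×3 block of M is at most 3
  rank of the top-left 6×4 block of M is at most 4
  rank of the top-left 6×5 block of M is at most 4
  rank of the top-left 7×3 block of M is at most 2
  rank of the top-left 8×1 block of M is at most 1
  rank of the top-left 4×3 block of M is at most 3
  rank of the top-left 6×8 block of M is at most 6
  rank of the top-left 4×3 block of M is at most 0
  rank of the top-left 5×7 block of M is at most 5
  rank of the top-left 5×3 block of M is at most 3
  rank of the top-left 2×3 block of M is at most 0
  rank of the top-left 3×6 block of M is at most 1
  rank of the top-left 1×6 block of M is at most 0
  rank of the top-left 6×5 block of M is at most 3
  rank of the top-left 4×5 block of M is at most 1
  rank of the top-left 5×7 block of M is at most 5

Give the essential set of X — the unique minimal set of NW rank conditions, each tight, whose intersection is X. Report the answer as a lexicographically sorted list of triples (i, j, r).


Computing R[i][j] = min implied NW-rank bound (n=8, 25 conditions):

  row 1: 0  0  0  0  0  0  1  1
  row 2: 0  0  0  1  1  1  2  2
  row 3: 0  0  0  1  1  1  2  3
  row 4: 0  0  0  1  1  2  3  4
  row 5: 1  1  1  2  2  3  4  5
  row 6: 1  2  2  3  3  4  5  6
  row 7: 1  2  2  3  4  5  6  7
  row 8: 1  2  3  4  5  6  7  8

hence w(1..8) = (7, 4, 8, 6, 1, 2, 5, 3).

5 SE-corners of the 19-cell Rothe diagram give Ess(w):

[(1, 6, 0), (3, 6, 1), (4, 3, 0), (4, 5, 1), (7, 3, 2)]


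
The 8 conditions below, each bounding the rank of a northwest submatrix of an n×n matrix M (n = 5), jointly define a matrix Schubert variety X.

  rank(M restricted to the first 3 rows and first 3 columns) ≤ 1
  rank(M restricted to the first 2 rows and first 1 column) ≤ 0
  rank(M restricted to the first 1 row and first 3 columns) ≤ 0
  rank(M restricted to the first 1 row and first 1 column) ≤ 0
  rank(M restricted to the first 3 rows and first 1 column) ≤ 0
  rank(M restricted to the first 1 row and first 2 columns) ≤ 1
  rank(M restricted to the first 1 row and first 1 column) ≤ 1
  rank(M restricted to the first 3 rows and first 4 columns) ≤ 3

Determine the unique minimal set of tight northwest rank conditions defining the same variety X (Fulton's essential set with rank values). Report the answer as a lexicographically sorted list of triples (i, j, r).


Computing R[i][j] = min implied NW-rank bound (n=5, 8 conditions):

  0, 0, 0, 1, 1
  0, 1, 1, 2, 2
  0, 1, 1, 2, 3
  1, 2, 2, 3, 4
  1, 2, 3, 4, 5

reading off 1-entries of Δ²R: w = (4, 2, 5, 1, 3).

Fulton essential set (3 of the 6 Rothe cells):

[(1, 3, 0), (3, 1, 0), (3, 3, 1)]


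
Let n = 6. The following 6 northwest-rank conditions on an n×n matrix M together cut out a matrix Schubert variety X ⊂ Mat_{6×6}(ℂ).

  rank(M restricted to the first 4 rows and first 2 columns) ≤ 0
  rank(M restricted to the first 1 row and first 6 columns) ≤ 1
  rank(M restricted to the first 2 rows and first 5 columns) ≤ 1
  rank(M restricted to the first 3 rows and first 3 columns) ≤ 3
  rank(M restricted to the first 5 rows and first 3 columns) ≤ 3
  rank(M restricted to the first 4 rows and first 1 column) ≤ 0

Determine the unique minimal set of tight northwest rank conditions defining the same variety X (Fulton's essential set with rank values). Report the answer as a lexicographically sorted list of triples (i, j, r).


Reconstructing r_w from the 6 given conditions:

  0  0  1  1  1  1
  0  0  1  1  1  2
  0  0  1  2  2  3
  0  0  1  2  3  4
  1  1  2  3  4  5
  1  2  3  4  5  6

second differences of R give the permutation w = (3, 6, 4, 5, 1, 2).

ℓ(w)=10; the 2 essential cells (i,j,r):

[(2, 5, 1), (4, 2, 0)]


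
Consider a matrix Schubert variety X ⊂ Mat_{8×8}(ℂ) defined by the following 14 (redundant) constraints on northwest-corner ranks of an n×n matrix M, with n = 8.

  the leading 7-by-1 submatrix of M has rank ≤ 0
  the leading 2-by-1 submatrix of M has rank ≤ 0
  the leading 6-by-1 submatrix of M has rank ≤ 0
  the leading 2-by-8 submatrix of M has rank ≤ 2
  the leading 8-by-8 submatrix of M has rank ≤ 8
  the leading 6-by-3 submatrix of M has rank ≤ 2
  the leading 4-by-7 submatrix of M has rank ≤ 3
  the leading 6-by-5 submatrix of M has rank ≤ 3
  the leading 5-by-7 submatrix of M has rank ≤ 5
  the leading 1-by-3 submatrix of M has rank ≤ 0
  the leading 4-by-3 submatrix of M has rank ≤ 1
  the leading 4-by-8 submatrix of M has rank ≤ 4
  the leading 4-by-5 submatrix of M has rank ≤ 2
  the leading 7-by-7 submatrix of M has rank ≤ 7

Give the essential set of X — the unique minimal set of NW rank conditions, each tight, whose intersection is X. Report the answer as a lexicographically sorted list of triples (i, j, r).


Computing R[i][j] = min implied NW-rank bound (n=8, 14 conditions):

  0  0  0  1  1  1  1  1
  0  1  1  2  2  2  2  2
  0  1  1  2  2  3  3  3
  0  1  1  2  2  3  3  4
  0  1  2  3  3  4  4  5
  0  1  2  3  3  4  5  6
  0  1  2  3  4  5  6  7
  1  2  3  4  5  6  7  8

so w = (4, 2, 6, 8, 3, 7, 5, 1).

D(w) has 15 cells with 6 SE-corners; essential set:

[(1, 3, 0), (4, 3, 1), (4, 5, 2), (4, 7, 3), (6, 5, 3), (7, 1, 0)]


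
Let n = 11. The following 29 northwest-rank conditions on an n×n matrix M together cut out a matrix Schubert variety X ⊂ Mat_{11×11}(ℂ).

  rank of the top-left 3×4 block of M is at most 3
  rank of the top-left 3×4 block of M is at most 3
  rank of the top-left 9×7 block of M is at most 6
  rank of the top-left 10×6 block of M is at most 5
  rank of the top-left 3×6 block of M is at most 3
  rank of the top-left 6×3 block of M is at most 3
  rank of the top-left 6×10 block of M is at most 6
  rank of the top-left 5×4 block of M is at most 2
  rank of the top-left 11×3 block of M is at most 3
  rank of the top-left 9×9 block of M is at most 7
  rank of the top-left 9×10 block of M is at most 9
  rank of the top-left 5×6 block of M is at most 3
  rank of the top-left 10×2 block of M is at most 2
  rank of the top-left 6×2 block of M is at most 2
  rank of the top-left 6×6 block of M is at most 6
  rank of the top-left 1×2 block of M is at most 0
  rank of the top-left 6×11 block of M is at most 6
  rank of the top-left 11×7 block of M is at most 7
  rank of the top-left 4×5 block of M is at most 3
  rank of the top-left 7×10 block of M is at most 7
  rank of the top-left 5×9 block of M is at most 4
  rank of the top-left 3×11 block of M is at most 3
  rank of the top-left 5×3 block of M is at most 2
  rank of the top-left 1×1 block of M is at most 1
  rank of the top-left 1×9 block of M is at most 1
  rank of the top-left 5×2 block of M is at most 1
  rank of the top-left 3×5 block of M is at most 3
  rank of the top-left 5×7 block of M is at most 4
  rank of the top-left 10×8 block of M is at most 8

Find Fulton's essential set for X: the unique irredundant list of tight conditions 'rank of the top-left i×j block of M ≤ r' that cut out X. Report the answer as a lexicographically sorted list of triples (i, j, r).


Reconstructing r_w from the 29 given conditions:

  row 1: 0, 0, 1, 1, 1, 1, 1, 1, 1, 1, 1
  row 2: 1, 1, 2, 2, 2, 2, 2, 2, 2, 2, 2
  row 3: 1, 1, 2, 2, 3, 3, 3, 3, 3, 3, 3
  row 4: 1, 1, 2, 2, 3, 3, 4, 4, 4, 4, 4
  row 5: 1, 1, 2, 2, 3, 3, 4, 4, 4, 5, 5
  row 6: 1, 2, 3, 3, 4, 4, 5, 5, 5, 6, 6
  row 7: 1, 2, 3, 4, 5, 5, 6, 6, 6, 7, 7
  row 8: 1, 2, 3, 4, 5, 5, 6, 7, 7, 8, 8
  row 9: 1, 2, 3, 4, 5, 5, 6, 7, 7, 8, 9
  row 10: 1, 2, 3, 4, 5, 5, 6, 7, 8, 9, 10
  row 11: 1, 2, 3, 4, 5, 6, 7, 8, 9, 10, 11

reading off 1-entries of Δ²R: w = (3, 1, 5, 7, 10, 2, 4, 8, 11, 9, 6).

7 SE-corners of the 16-cell Rothe diagram give Ess(w):

[(1, 2, 0), (5, 2, 1), (5, 4, 2), (5, 6, 3), (5, 9, 4), (9, 9, 7), (10, 6, 5)]


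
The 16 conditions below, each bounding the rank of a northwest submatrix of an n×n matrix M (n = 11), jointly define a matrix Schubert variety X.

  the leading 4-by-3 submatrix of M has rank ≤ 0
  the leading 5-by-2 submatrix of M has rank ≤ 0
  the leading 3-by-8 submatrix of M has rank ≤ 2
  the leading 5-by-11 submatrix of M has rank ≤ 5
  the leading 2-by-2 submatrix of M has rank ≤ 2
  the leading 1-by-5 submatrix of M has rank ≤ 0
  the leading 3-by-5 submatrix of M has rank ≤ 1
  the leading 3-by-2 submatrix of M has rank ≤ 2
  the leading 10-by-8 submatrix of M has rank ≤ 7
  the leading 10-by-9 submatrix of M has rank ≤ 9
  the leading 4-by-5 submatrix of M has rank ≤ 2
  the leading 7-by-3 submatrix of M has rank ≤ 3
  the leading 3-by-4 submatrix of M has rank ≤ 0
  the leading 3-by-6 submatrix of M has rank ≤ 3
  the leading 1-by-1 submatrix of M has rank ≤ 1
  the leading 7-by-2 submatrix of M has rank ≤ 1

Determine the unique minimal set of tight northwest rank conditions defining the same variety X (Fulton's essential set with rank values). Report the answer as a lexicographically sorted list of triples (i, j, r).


Recovering R(i,j) via the rank-extension bound from the 16 conditions:

  R[1]: 0 | 0 | 0 | 0 | 0 | 1 | 1 | 1 | 1 | 1 | 1
  R[2]: 0 | 0 | 0 | 0 | 1 | 2 | 2 | 2 | 2 | 2 | 2
  R[3]: 0 | 0 | 0 | 0 | 1 | 2 | 2 | 2 | 3 | 3 | 3
  R[4]: 0 | 0 | 0 | 1 | 2 | 3 | 3 | 3 | 4 | 4 | 4
  R[5]: 0 | 0 | 1 | 2 | 3 | 4 | 4 | 4 | 5 | 5 | 5
  R[6]: 1 | 1 | 2 | 3 | 4 | 5 | 5 | 5 | 6 | 6 | 6
  R[7]: 1 | 1 | 2 | 3 | 4 | 5 | 6 | 6 | 7 | 7 | 7
  R[8]: 1 | 2 | 3 | 4 | 5 | 6 | 7 | 7 | 8 | 8 | 8
  R[9]: 1 | 2 | 3 | 4 | 5 | 6 | 7 | 7 | 8 | 9 | 9
  R[10]: 1 | 2 | 3 | 4 | 5 | 6 | 7 | 7 | 8 | 9 | 10
  R[11]: 1 | 2 | 3 | 4 | 5 | 6 | 7 | 8 | 9 | 10 | 11

giving w = (6, 5, 9, 4, 3, 1, 7, 2, 10, 11, 8) via Δ²R.

D(w) has 23 cells with 7 SE-corners; essential set:

[(1, 5, 0), (3, 4, 0), (3, 8, 2), (4, 3, 0), (5, 2, 0), (7, 2, 1), (10, 8, 7)]


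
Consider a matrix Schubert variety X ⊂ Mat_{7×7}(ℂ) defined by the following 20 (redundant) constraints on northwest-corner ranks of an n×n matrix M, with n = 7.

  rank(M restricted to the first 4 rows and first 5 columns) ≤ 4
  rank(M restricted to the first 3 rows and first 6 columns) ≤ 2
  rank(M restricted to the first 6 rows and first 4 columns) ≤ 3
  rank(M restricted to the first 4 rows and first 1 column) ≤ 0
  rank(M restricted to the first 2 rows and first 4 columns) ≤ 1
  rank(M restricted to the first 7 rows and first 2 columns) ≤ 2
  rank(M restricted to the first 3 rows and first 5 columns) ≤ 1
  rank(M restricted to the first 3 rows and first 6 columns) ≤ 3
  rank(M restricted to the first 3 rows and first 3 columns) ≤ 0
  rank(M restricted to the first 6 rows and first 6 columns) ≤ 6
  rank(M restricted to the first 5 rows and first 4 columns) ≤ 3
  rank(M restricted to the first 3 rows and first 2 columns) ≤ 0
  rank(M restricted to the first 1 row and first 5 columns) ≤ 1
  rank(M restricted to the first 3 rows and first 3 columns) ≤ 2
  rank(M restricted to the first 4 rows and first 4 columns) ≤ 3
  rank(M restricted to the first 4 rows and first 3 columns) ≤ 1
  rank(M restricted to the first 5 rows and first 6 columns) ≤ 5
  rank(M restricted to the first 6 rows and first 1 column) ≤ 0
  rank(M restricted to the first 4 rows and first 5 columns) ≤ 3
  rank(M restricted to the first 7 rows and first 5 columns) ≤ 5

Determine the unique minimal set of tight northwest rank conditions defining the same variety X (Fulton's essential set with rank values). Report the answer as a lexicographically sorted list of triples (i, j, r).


Computing R[i][j] = min implied NW-rank bound (n=7, 20 conditions):

  row 1: 0 | 0 | 0 | 1 | 1 | 1 | 1
  row 2: 0 | 0 | 0 | 1 | 1 | 2 | 2
  row 3: 0 | 0 | 0 | 1 | 1 | 2 | 3
  row 4: 0 | 1 | 1 | 2 | 2 | 3 | 4
  row 5: 0 | 1 | 2 | 3 | 3 | 4 | 5
  row 6: 0 | 1 | 2 | 3 | 4 | 5 | 6
  row 7: 1 | 2 | 3 | 4 | 5 | 6 | 7

hence w(1..7) = (4, 6, 7, 2, 3, 5, 1).

|D(w)|=14, |Ess(w)|=3:

[(3, 3, 0), (3, 5, 1), (6, 1, 0)]


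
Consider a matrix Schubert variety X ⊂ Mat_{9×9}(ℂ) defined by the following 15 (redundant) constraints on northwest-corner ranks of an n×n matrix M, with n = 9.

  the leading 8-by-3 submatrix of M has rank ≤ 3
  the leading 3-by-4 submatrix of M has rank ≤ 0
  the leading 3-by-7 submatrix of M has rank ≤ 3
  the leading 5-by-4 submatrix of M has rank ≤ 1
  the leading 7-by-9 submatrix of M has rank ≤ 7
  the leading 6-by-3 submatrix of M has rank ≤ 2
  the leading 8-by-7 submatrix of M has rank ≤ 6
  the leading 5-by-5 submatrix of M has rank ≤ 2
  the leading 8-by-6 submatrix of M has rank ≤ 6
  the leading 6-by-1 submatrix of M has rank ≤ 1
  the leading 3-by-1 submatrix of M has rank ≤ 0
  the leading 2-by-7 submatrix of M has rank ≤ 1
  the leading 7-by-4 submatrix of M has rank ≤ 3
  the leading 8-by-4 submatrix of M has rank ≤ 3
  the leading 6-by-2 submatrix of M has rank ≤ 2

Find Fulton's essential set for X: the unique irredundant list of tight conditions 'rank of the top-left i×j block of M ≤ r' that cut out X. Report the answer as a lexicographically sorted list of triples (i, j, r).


The tightest implied rank at each (i,j), from the 15 conditions:

  0, 0, 0, 0, 1, 1, 1, 1, 1
  0, 0, 0, 0, 1, 1, 1, 2, 2
  0, 0, 0, 0, 1, 2, 2, 3, 3
  1, 1, 1, 1, 2, 3, 3, 4, 4
  1, 1, 1, 1, 2, 3, 4, 5, 5
  1, 2, 2, 2, 3, 4, 5, 6, 6
  1, 2, 3, 3, 4, 5, 6, 7, 7
  1, 2, 3, 3, 4, 5, 6, 7, 8
  1, 2, 3, 4, 5, 6, 7, 8, 9

the unique w with this rank table is (5, 8, 6, 1, 7, 2, 3, 9, 4).

4 SE-corners of the 18-cell Rothe diagram give Ess(w):

[(2, 7, 1), (3, 4, 0), (5, 4, 1), (8, 4, 3)]


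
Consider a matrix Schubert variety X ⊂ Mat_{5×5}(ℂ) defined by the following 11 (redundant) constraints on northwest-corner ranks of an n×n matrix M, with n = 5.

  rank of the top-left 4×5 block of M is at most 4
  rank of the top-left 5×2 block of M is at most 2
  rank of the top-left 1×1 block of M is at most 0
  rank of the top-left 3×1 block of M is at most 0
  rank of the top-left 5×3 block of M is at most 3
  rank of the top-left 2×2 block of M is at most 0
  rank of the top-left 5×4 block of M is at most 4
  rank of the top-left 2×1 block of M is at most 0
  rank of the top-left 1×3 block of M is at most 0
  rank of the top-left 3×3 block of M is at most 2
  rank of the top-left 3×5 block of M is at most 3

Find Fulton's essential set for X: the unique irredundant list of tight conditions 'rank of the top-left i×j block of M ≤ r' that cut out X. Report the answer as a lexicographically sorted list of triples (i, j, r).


Propagating the 11 rank bounds to every northwest block:

  row 1: 0  0  0  1  1
  row 2: 0  0  1  2  2
  row 3: 0  1  2  3  3
  row 4: 1  2  3  4  4
  row 5: 1  2  3  4  5

hence w(1..5) = (4, 3, 2, 1, 5).

D(w) has 6 cells with 3 SE-corners; essential set:

[(1, 3, 0), (2, 2, 0), (3, 1, 0)]
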